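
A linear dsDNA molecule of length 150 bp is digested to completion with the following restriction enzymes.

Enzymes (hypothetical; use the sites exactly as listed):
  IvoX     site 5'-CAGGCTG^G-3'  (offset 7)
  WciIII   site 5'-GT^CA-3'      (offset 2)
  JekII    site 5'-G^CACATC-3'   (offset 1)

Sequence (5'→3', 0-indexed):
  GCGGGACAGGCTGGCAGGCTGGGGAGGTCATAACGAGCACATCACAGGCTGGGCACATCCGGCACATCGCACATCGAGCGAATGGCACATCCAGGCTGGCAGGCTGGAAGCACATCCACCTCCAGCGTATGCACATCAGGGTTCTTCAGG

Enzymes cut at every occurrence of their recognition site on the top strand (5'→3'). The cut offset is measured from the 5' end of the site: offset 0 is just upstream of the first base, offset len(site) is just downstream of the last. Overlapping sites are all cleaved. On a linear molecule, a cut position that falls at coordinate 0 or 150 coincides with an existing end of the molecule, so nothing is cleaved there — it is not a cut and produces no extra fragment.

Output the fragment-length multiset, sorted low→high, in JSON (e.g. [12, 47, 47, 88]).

[2,4,7,7,8,8,9,9,13,13,14,16,19,21]

Site scan:
  IvoX CAGGCTGG/7: at [6, 14, 44, 91, 99] ⇒ [13, 21, 51, 98, 106]
  WciIII GTCA/2: at [26] ⇒ [28]
  JekII GCACATC/1: at [36, 52, 61, 68, 84, 109, 130] ⇒ [37, 53, 62, 69, 85, 110, 131]

All cut coordinates (distinct, sorted): [13, 21, 28, 37, 51, 53, 62, 69, 85, 98, 106, 110, 131]

Fragment lengths:
  [0,13): 13 bp
  [13,21): 8 bp
  [21,28): 7 bp
  [28,37): 9 bp
  [37,51): 14 bp
  [51,53): 2 bp
  [53,62): 9 bp
  [62,69): 7 bp
  [69,85): 16 bp
  [85,98): 13 bp
  [98,106): 8 bp
  [106,110): 4 bp
  [110,131): 21 bp
  [131,150): 19 bp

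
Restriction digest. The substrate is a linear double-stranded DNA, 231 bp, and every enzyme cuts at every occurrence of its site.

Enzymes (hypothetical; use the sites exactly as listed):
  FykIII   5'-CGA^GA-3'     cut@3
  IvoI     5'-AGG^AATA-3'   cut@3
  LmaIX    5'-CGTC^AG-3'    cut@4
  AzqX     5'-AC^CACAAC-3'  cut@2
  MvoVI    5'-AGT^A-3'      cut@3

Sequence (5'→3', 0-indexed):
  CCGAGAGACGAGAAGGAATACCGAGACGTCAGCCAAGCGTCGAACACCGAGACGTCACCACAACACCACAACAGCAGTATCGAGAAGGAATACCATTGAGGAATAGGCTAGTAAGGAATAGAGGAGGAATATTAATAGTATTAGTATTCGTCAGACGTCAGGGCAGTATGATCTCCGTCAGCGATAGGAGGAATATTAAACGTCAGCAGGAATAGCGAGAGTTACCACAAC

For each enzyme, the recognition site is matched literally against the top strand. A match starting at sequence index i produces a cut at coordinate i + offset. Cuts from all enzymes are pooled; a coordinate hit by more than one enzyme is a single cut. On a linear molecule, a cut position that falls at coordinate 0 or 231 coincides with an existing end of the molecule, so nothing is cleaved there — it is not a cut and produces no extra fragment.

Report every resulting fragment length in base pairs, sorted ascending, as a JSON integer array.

[4,4,5,5,5,6,6,6,6,7,7,7,7,8,8,8,8,8,11,11,12,12,12,12,13,13,20]

Scan for sites:
  FykIII (CGAGA, off=3): starts [1, 8, 21, 47, 80, 215] → cuts [4, 11, 24, 50, 83, 218]
  IvoI (AGGAATA, off=3): starts [13, 85, 98, 113, 124, 188, 207] → cuts [16, 88, 101, 116, 127, 191, 210]
  LmaIX (CGTCAG, off=4): starts [26, 148, 155, 175, 200] → cuts [30, 152, 159, 179, 204]
  AzqX (ACCACAAC, off=2): starts [56, 64, 223] → cuts [58, 66, 225]
  MvoVI (AGTA, off=3): starts [75, 109, 136, 142, 164] → cuts [78, 112, 139, 145, 167]

All cut coordinates (distinct, sorted): [4, 11, 16, 24, 30, 50, 58, 66, 78, 83, 88, 101, 112, 116, 127, 139, 145, 152, 159, 167, 179, 191, 204, 210, 218, 225]

Fragments:
  [0,4): 4 bp
  [4,11): 7 bp
  [11,16): 5 bp
  [16,24): 8 bp
  [24,30): 6 bp
  [30,50): 20 bp
  [50,58): 8 bp
  [58,66): 8 bp
  [66,78): 12 bp
  [78,83): 5 bp
  [83,88): 5 bp
  [88,101): 13 bp
  [101,112): 11 bp
  [112,116): 4 bp
  [116,127): 11 bp
  [127,139): 12 bp
  [139,145): 6 bp
  [145,152): 7 bp
  [152,159): 7 bp
  [159,167): 8 bp
  [167,179): 12 bp
  [179,191): 12 bp
  [191,204): 13 bp
  [204,210): 6 bp
  [210,218): 8 bp
  [218,225): 7 bp
  [225,231): 6 bp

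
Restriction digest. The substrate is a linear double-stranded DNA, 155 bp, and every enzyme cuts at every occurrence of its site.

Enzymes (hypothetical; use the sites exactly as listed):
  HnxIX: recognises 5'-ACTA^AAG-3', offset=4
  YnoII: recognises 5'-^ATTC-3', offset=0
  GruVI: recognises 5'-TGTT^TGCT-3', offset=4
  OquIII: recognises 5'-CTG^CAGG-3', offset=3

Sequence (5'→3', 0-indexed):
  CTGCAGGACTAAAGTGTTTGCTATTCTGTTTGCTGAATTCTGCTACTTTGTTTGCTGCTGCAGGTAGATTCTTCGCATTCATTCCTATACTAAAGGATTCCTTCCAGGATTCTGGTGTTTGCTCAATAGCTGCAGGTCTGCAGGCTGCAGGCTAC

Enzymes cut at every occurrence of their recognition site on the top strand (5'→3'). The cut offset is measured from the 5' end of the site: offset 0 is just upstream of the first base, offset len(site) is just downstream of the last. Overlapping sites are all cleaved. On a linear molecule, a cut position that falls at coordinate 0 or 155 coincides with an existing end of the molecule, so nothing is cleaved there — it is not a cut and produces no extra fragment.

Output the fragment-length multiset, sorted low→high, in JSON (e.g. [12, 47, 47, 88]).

Scan for sites:
  HnxIX ACTAAAG/4: at [7, 88] ⇒ [11, 92]
  YnoII ATTC/0: at [22, 36, 67, 76, 80, 96, 108] ⇒ [22, 36, 67, 76, 80, 96, 108]
  GruVI TGTTTGCT/4: at [14, 26, 48, 115] ⇒ [18, 30, 52, 119]
  OquIII CTGCAGG/3: at [0, 57, 129, 137, 144] ⇒ [3, 60, 132, 140, 147]

All cut coordinates (distinct, sorted): [3, 11, 18, 22, 30, 36, 52, 60, 67, 76, 80, 92, 96, 108, 119, 132, 140, 147]

Fragment lengths:
  [0,3): 3 bp
  [3,11): 8 bp
  [11,18): 7 bp
  [18,22): 4 bp
  [22,30): 8 bp
  [30,36): 6 bp
  [36,52): 16 bp
  [52,60): 8 bp
  [60,67): 7 bp
  [67,76): 9 bp
  [76,80): 4 bp
  [80,92): 12 bp
  [92,96): 4 bp
  [96,108): 12 bp
  [108,119): 11 bp
  [119,132): 13 bp
  [132,140): 8 bp
  [140,147): 7 bp
  [147,155): 8 bp

[3,4,4,4,6,7,7,7,8,8,8,8,8,9,11,12,12,13,16]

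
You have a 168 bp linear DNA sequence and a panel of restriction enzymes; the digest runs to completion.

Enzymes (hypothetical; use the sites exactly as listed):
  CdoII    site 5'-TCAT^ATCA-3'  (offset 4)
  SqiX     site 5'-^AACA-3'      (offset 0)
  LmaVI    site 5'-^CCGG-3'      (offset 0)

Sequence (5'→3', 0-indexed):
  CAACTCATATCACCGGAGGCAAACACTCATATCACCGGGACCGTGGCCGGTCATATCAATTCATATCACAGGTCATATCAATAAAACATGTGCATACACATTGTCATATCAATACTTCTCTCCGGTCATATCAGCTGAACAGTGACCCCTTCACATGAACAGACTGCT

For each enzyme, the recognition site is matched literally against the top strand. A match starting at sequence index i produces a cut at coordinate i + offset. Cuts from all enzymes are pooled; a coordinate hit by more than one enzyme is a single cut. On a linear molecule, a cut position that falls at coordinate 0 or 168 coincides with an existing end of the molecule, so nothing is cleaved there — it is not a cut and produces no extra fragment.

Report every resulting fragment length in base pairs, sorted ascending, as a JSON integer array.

[4,4,8,8,8,8,8,9,9,10,11,12,12,14,20,23]

Scan for sites:
  CdoII (TCATATCA, off=4): starts [4, 26, 50, 60, 72, 103, 125] → cuts [8, 30, 54, 64, 76, 107, 129]
  SqiX (AACA, off=0): starts [21, 84, 137, 157] → cuts [21, 84, 137, 157]
  LmaVI (CCGG, off=0): starts [12, 34, 46, 121] → cuts [12, 34, 46, 121]

Pooled cuts: [8, 12, 21, 30, 34, 46, 54, 64, 76, 84, 107, 121, 129, 137, 157]

Fragment lengths:
  [0,8): 8 bp
  [8,12): 4 bp
  [12,21): 9 bp
  [21,30): 9 bp
  [30,34): 4 bp
  [34,46): 12 bp
  [46,54): 8 bp
  [54,64): 10 bp
  [64,76): 12 bp
  [76,84): 8 bp
  [84,107): 23 bp
  [107,121): 14 bp
  [121,129): 8 bp
  [129,137): 8 bp
  [137,157): 20 bp
  [157,168): 11 bp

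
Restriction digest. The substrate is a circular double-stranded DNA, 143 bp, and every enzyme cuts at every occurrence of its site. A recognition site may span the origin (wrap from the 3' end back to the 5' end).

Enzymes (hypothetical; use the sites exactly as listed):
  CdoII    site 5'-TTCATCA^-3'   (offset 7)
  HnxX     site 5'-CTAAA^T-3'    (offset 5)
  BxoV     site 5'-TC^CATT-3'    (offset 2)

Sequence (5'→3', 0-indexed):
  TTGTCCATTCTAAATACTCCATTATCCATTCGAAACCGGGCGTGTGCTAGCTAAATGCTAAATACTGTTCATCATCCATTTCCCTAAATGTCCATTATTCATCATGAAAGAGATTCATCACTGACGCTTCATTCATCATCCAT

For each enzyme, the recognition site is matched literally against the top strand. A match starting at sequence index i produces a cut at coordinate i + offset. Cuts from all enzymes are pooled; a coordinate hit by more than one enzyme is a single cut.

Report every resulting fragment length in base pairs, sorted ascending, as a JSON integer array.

[2,2,4,5,7,7,8,9,12,12,12,16,18,29]

Per-enzyme occurrences:
  CdoII (TTCATCA, off=7): starts [67, 97, 113, 131] → cuts [74, 104, 120, 138]
  HnxX (CTAAAT, off=5): starts [9, 50, 57, 83] → cuts [14, 55, 62, 88]
  BxoV (TCCATT, off=2): starts [3, 17, 24, 74, 90, 138] → cuts [5, 19, 26, 76, 92, 140]

All cut coordinates (distinct, sorted): [5, 14, 19, 26, 55, 62, 74, 76, 88, 92, 104, 120, 138, 140]

Fragments:
  5→14: 9 bp
  14→19: 5 bp
  19→26: 7 bp
  26→55: 29 bp
  55→62: 7 bp
  62→74: 12 bp
  74→76: 2 bp
  76→88: 12 bp
  88→92: 4 bp
  92→104: 12 bp
  104→120: 16 bp
  120→138: 18 bp
  138→140: 2 bp
  140→5 (wrap): 143-140+5 = 8 bp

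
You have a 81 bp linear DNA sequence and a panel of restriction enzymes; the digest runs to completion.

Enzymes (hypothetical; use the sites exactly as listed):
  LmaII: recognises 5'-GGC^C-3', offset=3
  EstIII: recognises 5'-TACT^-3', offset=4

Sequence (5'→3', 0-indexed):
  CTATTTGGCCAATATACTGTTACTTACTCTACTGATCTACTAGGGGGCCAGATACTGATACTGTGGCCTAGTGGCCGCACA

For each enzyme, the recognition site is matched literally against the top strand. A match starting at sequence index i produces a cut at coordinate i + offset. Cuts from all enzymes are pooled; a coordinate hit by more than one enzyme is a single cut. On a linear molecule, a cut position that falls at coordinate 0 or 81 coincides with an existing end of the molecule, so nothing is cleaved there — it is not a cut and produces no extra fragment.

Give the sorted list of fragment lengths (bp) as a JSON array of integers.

[4,5,5,6,6,6,7,8,8,8,9,9]

Site scan:
  LmaII (GGCC, off=3): starts [6, 45, 64, 72] → cuts [9, 48, 67, 75]
  EstIII (TACT, off=4): starts [14, 20, 24, 29, 37, 52, 58] → cuts [18, 24, 28, 33, 41, 56, 62]

Pooled cuts: [9, 18, 24, 28, 33, 41, 48, 56, 62, 67, 75]

Fragments:
  [0,9): 9 bp
  [9,18): 9 bp
  [18,24): 6 bp
  [24,28): 4 bp
  [28,33): 5 bp
  [33,41): 8 bp
  [41,48): 7 bp
  [48,56): 8 bp
  [56,62): 6 bp
  [62,67): 5 bp
  [67,75): 8 bp
  [75,81): 6 bp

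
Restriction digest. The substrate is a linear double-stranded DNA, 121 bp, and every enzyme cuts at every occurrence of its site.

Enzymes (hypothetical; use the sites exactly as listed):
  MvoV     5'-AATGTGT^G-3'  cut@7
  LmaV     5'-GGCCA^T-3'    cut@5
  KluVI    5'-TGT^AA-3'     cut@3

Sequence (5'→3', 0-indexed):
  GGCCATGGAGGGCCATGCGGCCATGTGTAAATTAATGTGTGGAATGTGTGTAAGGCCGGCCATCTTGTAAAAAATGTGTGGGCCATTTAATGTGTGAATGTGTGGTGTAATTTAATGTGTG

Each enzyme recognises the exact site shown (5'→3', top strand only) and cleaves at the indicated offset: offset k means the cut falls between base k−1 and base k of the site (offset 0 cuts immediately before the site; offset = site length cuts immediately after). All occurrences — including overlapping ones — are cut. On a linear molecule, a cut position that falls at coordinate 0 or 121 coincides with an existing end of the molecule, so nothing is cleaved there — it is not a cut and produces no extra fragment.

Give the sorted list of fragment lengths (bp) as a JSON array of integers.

Per-enzyme occurrences:
  MvoV (AATGTGTG, off=7): starts [33, 42, 72, 88, 96, 113] → cuts [40, 49, 79, 95, 103, 120]
  LmaV (GGCCAT, off=5): starts [0, 10, 18, 57, 80] → cuts [5, 15, 23, 62, 85]
  KluVI (TGTAA, off=3): starts [25, 48, 65, 105] → cuts [28, 51, 68, 108]

All cut coordinates (distinct, sorted): [5, 15, 23, 28, 40, 49, 51, 62, 68, 79, 85, 95, 103, 108, 120]

Fragments:
  [0,5): 5 bp
  [5,15): 10 bp
  [15,23): 8 bp
  [23,28): 5 bp
  [28,40): 12 bp
  [40,49): 9 bp
  [49,51): 2 bp
  [51,62): 11 bp
  [62,68): 6 bp
  [68,79): 11 bp
  [79,85): 6 bp
  [85,95): 10 bp
  [95,103): 8 bp
  [103,108): 5 bp
  [108,120): 12 bp
  [120,121): 1 bp

[1,2,5,5,5,6,6,8,8,9,10,10,11,11,12,12]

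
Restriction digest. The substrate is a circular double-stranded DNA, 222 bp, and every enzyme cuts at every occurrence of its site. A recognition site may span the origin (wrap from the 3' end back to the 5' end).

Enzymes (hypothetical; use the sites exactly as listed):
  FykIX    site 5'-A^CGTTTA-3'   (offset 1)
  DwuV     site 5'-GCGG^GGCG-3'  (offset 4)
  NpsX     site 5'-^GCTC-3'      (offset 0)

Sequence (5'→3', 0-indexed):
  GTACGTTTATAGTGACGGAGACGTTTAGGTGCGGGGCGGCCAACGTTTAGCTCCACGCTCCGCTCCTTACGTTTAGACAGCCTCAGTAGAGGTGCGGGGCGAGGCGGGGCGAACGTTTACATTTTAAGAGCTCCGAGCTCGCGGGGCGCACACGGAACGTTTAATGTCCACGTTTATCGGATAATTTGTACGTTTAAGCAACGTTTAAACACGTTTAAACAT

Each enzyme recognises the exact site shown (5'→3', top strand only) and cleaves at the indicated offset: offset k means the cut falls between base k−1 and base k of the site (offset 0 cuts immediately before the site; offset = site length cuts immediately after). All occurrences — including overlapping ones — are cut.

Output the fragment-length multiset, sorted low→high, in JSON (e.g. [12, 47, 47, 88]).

[5,6,6,7,7,8,8,9,10,10,11,13,13,13,14,16,18,20,28]

Scan for sites:
  FykIX ACGTTTA/1: at [2, 20, 42, 68, 112, 156, 169, 189, 200, 210] ⇒ [3, 21, 43, 69, 113, 157, 170, 190, 201, 211]
  DwuV GCGGGGCG/4: at [30, 93, 103, 140] ⇒ [34, 97, 107, 144]
  NpsX GCTC/0: at [49, 56, 61, 129, 136] ⇒ [49, 56, 61, 129, 136]

Pooled cuts: [3, 21, 34, 43, 49, 56, 61, 69, 97, 107, 113, 129, 136, 144, 157, 170, 190, 201, 211]

Fragments:
  3→21: 18 bp
  21→34: 13 bp
  34→43: 9 bp
  43→49: 6 bp
  49→56: 7 bp
  56→61: 5 bp
  61→69: 8 bp
  69→97: 28 bp
  97→107: 10 bp
  107→113: 6 bp
  113→129: 16 bp
  129→136: 7 bp
  136→144: 8 bp
  144→157: 13 bp
  157→170: 13 bp
  170→190: 20 bp
  190→201: 11 bp
  201→211: 10 bp
  211→3 (wrap): 222-211+3 = 14 bp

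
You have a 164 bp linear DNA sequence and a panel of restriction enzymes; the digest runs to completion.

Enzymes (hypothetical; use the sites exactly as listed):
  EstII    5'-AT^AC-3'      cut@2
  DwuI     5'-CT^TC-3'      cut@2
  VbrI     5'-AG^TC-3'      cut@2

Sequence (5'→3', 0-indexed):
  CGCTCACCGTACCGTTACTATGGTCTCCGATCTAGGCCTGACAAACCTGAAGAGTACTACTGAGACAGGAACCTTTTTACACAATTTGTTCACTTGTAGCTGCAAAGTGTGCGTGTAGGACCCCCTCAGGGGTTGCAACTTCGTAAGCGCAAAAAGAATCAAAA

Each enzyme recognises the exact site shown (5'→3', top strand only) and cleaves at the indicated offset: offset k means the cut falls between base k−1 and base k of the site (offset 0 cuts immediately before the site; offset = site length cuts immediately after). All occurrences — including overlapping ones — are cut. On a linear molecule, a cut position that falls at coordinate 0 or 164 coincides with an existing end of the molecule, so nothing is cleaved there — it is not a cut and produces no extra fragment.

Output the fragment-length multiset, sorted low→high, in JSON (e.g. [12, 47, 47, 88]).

Scan for sites:
  EstII (ATAC, off=2): no sites
  DwuI (CTTC, off=2): starts [138] → cuts [140]
  VbrI (AGTC, off=2): no sites

All cut coordinates (distinct, sorted): [140]

Fragment lengths:
  [0,140): 140 bp
  [140,164): 24 bp

[24,140]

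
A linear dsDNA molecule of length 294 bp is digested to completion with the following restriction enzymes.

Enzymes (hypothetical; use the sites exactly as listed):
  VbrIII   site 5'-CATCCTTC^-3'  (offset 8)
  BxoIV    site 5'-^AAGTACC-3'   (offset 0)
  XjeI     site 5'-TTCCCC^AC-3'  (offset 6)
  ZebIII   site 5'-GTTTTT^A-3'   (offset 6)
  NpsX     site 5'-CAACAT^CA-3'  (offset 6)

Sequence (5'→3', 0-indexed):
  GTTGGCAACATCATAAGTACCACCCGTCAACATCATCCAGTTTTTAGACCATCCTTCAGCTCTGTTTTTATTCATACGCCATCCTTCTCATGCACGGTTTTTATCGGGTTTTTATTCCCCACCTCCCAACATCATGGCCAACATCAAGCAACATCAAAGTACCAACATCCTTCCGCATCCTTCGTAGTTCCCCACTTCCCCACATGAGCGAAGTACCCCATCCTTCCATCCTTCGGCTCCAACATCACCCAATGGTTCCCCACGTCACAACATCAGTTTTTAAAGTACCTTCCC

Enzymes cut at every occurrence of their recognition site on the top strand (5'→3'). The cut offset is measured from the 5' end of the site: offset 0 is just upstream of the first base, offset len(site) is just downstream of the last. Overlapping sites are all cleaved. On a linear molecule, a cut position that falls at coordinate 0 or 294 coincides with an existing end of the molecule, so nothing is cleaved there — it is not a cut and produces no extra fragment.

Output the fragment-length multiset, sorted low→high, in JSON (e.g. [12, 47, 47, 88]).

[1,2,3,7,8,8,8,9,10,10,10,11,11,11,12,12,12,12,12,12,12,15,16,16,17,18,19]

Scan for sites:
  VbrIII CATCCTTC/8: at [49, 79, 165, 175, 218, 226] ⇒ [57, 87, 173, 183, 226, 234]
  BxoIV AAGTACC/0: at [14, 156, 210, 282] ⇒ [14, 156, 210, 282]
  XjeI TTCCCCAC/6: at [114, 187, 195, 255] ⇒ [120, 193, 201, 261]
  ZebIII GTTTTTA/6: at [39, 63, 96, 107, 275] ⇒ [45, 69, 102, 113, 281]
  NpsX CAACATCA/6: at [5, 27, 126, 138, 148, 239, 267] ⇒ [11, 33, 132, 144, 154, 245, 273]

All cut coordinates (distinct, sorted): [11, 14, 33, 45, 57, 69, 87, 102, 113, 120, 132, 144, 154, 156, 173, 183, 193, 201, 210, 226, 234, 245, 261, 273, 281, 282]

Fragment lengths:
  [0,11): 11 bp
  [11,14): 3 bp
  [14,33): 19 bp
  [33,45): 12 bp
  [45,57): 12 bp
  [57,69): 12 bp
  [69,87): 18 bp
  [87,102): 15 bp
  [102,113): 11 bp
  [113,120): 7 bp
  [120,132): 12 bp
  [132,144): 12 bp
  [144,154): 10 bp
  [154,156): 2 bp
  [156,173): 17 bp
  [173,183): 10 bp
  [183,193): 10 bp
  [193,201): 8 bp
  [201,210): 9 bp
  [210,226): 16 bp
  [226,234): 8 bp
  [234,245): 11 bp
  [245,261): 16 bp
  [261,273): 12 bp
  [273,281): 8 bp
  [281,282): 1 bp
  [282,294): 12 bp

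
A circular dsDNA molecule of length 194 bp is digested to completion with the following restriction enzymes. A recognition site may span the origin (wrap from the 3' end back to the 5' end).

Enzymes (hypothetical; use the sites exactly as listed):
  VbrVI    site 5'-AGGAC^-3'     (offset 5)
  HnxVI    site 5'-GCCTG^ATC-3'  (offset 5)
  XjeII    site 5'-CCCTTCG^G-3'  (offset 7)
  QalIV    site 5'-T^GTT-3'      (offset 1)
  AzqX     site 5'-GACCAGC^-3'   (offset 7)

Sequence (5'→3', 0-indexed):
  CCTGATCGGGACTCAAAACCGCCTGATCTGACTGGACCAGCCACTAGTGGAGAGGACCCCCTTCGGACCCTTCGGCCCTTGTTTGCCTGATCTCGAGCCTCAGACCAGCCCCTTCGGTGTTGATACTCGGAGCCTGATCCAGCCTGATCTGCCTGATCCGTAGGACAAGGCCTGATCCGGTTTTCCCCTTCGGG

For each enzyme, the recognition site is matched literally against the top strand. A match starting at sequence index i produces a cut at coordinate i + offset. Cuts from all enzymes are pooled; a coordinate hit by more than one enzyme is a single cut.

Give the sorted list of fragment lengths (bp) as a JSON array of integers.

Site scan:
  VbrVI AGGAC/5: at [52, 161] ⇒ [57, 166]
  HnxVI GCCTGATC/5: at [20, 84, 131, 141, 150, 169, 193] ⇒ [4, 25, 89, 136, 146, 155, 174]
  XjeII CCCTTCGG/7: at [58, 67, 109, 185] ⇒ [65, 74, 116, 192]
  QalIV TGTT/1: at [79, 117] ⇒ [80, 118]
  AzqX GACCAGC/7: at [34, 102] ⇒ [41, 109]

Pooled cuts: [4, 25, 41, 57, 65, 74, 80, 89, 109, 116, 118, 136, 146, 155, 166, 174, 192]

Fragment lengths:
  4→25: 21 bp
  25→41: 16 bp
  41→57: 16 bp
  57→65: 8 bp
  65→74: 9 bp
  74→80: 6 bp
  80→89: 9 bp
  89→109: 20 bp
  109→116: 7 bp
  116→118: 2 bp
  118→136: 18 bp
  136→146: 10 bp
  146→155: 9 bp
  155→166: 11 bp
  166→174: 8 bp
  174→192: 18 bp
  192→4 (wrap): 194-192+4 = 6 bp

[2,6,6,7,8,8,9,9,9,10,11,16,16,18,18,20,21]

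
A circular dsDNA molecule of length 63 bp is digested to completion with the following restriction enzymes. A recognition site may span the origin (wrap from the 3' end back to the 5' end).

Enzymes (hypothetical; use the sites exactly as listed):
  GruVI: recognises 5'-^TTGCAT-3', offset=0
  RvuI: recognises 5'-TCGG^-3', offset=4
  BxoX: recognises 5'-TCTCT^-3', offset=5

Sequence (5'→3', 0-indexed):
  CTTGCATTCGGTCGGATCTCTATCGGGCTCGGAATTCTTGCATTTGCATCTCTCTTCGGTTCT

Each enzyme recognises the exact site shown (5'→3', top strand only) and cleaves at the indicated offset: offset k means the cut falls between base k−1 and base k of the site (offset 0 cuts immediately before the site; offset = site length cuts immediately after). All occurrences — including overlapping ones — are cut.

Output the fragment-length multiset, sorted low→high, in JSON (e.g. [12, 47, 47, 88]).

[1,2,4,4,5,5,5,6,6,6,9,10]

Scan for sites:
  GruVI (TTGCAT, off=0): starts [1, 37, 43] → cuts [1, 37, 43]
  RvuI (TCGG, off=4): starts [7, 11, 22, 28, 55] → cuts [11, 15, 26, 32, 59]
  BxoX (TCTCT, off=5): starts [16, 48, 50, 60] → cuts [2, 21, 53, 55]

All cut coordinates (distinct, sorted): [1, 2, 11, 15, 21, 26, 32, 37, 43, 53, 55, 59]

Fragments:
  1→2: 1 bp
  2→11: 9 bp
  11→15: 4 bp
  15→21: 6 bp
  21→26: 5 bp
  26→32: 6 bp
  32→37: 5 bp
  37→43: 6 bp
  43→53: 10 bp
  53→55: 2 bp
  55→59: 4 bp
  59→1 (wrap): 63-59+1 = 5 bp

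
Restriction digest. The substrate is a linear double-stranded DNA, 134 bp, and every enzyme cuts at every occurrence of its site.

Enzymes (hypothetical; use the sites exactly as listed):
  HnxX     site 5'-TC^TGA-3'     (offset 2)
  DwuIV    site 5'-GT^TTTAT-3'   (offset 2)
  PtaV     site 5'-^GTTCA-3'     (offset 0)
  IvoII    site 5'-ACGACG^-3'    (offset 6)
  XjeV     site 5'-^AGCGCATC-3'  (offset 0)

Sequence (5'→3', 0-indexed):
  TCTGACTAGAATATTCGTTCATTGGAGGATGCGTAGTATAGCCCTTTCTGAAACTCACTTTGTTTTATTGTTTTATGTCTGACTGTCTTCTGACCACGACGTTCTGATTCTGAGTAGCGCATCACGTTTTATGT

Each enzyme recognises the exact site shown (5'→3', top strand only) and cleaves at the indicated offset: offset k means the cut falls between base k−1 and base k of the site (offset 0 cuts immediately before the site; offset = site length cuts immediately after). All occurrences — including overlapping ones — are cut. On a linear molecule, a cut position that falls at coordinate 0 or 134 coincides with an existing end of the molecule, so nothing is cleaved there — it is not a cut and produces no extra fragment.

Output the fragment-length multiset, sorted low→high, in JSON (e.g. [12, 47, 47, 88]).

[2,3,5,6,7,8,8,11,11,12,14,15,32]

Scan for sites:
  HnxX TCTGA/2: at [0, 46, 77, 88, 102, 108] ⇒ [2, 48, 79, 90, 104, 110]
  DwuIV GTTTTAT/2: at [61, 69, 125] ⇒ [63, 71, 127]
  PtaV GTTCA/0: at [16] ⇒ [16]
  IvoII ACGACG/6: at [95] ⇒ [101]
  XjeV AGCGCATC/0: at [115] ⇒ [115]

All cut coordinates (distinct, sorted): [2, 16, 48, 63, 71, 79, 90, 101, 104, 110, 115, 127]

Fragment lengths:
  [0,2): 2 bp
  [2,16): 14 bp
  [16,48): 32 bp
  [48,63): 15 bp
  [63,71): 8 bp
  [71,79): 8 bp
  [79,90): 11 bp
  [90,101): 11 bp
  [101,104): 3 bp
  [104,110): 6 bp
  [110,115): 5 bp
  [115,127): 12 bp
  [127,134): 7 bp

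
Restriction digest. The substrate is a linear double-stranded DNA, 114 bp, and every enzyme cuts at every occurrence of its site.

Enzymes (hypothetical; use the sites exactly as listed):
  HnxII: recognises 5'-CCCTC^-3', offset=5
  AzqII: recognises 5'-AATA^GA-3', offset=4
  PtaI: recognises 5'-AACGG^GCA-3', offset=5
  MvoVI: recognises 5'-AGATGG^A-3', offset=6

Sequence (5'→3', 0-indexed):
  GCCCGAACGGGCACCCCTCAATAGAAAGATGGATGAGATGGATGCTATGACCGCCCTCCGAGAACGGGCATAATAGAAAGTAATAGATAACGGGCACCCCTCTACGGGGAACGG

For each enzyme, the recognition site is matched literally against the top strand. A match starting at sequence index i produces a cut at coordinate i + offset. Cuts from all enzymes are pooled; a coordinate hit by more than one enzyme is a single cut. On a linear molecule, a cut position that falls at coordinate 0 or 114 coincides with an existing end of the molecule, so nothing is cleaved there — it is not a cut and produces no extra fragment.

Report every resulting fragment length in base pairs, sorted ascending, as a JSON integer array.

Site scan:
  HnxII CCCTC/5: at [14, 53, 97] ⇒ [19, 58, 102]
  AzqII AATAGA/4: at [19, 71, 81] ⇒ [23, 75, 85]
  PtaI AACGGGCA/5: at [5, 62, 88] ⇒ [10, 67, 93]
  MvoVI AGATGGA/6: at [26, 35] ⇒ [32, 41]

Pooled cuts: [10, 19, 23, 32, 41, 58, 67, 75, 85, 93, 102]

Fragments:
  [0,10): 10 bp
  [10,19): 9 bp
  [19,23): 4 bp
  [23,32): 9 bp
  [32,41): 9 bp
  [41,58): 17 bp
  [58,67): 9 bp
  [67,75): 8 bp
  [75,85): 10 bp
  [85,93): 8 bp
  [93,102): 9 bp
  [102,114): 12 bp

[4,8,8,9,9,9,9,9,10,10,12,17]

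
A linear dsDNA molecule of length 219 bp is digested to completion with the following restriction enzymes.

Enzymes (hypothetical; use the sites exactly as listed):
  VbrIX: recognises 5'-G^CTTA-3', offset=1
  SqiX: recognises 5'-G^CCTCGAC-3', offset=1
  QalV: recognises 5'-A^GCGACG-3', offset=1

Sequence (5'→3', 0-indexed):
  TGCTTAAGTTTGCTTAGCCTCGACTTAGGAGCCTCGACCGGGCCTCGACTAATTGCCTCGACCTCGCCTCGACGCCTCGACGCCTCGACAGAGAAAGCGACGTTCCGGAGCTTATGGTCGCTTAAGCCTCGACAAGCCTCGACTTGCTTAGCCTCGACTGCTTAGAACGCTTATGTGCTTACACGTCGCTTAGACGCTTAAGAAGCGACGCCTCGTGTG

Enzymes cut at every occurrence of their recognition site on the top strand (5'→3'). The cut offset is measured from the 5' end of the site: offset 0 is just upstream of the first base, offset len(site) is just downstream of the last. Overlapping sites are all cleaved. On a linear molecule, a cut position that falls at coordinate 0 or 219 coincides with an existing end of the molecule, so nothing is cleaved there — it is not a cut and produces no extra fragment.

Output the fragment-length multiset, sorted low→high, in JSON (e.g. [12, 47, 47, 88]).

[2,5,5,6,8,8,8,8,8,9,9,10,10,10,10,11,11,11,13,14,14,14,15]

Scan for sites:
  VbrIX (GCTTA, off=1): starts [1, 11, 109, 119, 145, 159, 168, 176, 187, 195] → cuts [2, 12, 110, 120, 146, 160, 169, 177, 188, 196]
  SqiX (GCCTCGAC, off=1): starts [16, 30, 41, 54, 65, 73, 81, 125, 135, 150] → cuts [17, 31, 42, 55, 66, 74, 82, 126, 136, 151]
  QalV (AGCGACG, off=1): starts [95, 203] → cuts [96, 204]

All cut coordinates (distinct, sorted): [2, 12, 17, 31, 42, 55, 66, 74, 82, 96, 110, 120, 126, 136, 146, 151, 160, 169, 177, 188, 196, 204]

Fragments:
  [0,2): 2 bp
  [2,12): 10 bp
  [12,17): 5 bp
  [17,31): 14 bp
  [31,42): 11 bp
  [42,55): 13 bp
  [55,66): 11 bp
  [66,74): 8 bp
  [74,82): 8 bp
  [82,96): 14 bp
  [96,110): 14 bp
  [110,120): 10 bp
  [120,126): 6 bp
  [126,136): 10 bp
  [136,146): 10 bp
  [146,151): 5 bp
  [151,160): 9 bp
  [160,169): 9 bp
  [169,177): 8 bp
  [177,188): 11 bp
  [188,196): 8 bp
  [196,204): 8 bp
  [204,219): 15 bp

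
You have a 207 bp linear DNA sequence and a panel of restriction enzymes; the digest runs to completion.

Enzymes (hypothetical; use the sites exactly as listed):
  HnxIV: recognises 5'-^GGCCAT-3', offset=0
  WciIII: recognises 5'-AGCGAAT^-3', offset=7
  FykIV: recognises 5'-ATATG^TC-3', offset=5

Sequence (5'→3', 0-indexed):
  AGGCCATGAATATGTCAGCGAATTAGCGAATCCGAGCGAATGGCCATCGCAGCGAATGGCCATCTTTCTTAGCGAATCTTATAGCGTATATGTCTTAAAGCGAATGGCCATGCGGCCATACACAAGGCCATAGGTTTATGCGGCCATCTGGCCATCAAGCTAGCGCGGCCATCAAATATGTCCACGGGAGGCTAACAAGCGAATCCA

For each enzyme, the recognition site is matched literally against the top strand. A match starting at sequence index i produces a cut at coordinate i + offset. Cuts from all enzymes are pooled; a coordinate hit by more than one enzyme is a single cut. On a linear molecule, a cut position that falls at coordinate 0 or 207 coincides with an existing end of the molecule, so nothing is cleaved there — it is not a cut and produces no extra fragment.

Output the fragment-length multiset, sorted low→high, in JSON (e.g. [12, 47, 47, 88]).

Scan for sites:
  HnxIV GGCCAT/0: at [1, 41, 57, 105, 113, 125, 141, 149, 166] ⇒ [1, 41, 57, 105, 113, 125, 141, 149, 166]
  WciIII AGCGAAT/7: at [16, 24, 34, 50, 70, 98, 197] ⇒ [23, 31, 41, 57, 77, 105, 204]
  FykIV ATATGTC/5: at [9, 87, 175] ⇒ [14, 92, 180]

All cut coordinates (distinct, sorted): [1, 14, 23, 31, 41, 57, 77, 92, 105, 113, 125, 141, 149, 166, 180, 204]

Fragments:
  [0,1): 1 bp
  [1,14): 13 bp
  [14,23): 9 bp
  [23,31): 8 bp
  [31,41): 10 bp
  [41,57): 16 bp
  [57,77): 20 bp
  [77,92): 15 bp
  [92,105): 13 bp
  [105,113): 8 bp
  [113,125): 12 bp
  [125,141): 16 bp
  [141,149): 8 bp
  [149,166): 17 bp
  [166,180): 14 bp
  [180,204): 24 bp
  [204,207): 3 bp

[1,3,8,8,8,9,10,12,13,13,14,15,16,16,17,20,24]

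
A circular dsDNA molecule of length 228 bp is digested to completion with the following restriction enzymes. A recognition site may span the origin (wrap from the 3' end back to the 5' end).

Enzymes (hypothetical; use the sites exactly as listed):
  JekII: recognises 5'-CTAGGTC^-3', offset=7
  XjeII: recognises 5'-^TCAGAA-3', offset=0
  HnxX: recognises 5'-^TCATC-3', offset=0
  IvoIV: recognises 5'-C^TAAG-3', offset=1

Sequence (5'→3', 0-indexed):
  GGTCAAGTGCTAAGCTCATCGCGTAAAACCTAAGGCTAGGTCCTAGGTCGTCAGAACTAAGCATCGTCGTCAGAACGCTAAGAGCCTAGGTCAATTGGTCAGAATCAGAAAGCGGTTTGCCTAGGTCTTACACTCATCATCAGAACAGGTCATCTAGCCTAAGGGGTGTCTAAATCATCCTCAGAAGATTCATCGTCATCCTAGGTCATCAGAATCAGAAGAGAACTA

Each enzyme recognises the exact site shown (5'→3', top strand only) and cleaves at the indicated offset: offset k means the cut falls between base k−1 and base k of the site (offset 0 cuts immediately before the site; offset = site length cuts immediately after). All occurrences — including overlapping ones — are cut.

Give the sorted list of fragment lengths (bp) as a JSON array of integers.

Scan for sites:
  JekII CTAGGTC/7: at [35, 42, 85, 120, 200, 225] ⇒ [4, 42, 49, 92, 127, 207]
  XjeII TCAGAA/0: at [50, 69, 98, 104, 139, 180, 208, 214] ⇒ [50, 69, 98, 104, 139, 180, 208, 214]
  HnxX TCATC/0: at [15, 133, 136, 149, 174, 189, 195, 205] ⇒ [15, 133, 136, 149, 174, 189, 195, 205]
  IvoIV CTAAG/1: at [9, 29, 56, 77, 158] ⇒ [10, 30, 57, 78, 159]

All cut coordinates (distinct, sorted): [4, 10, 15, 30, 42, 49, 50, 57, 69, 78, 92, 98, 104, 127, 133, 136, 139, 149, 159, 174, 180, 189, 195, 205, 207, 208, 214]

Fragment lengths:
  4→10: 6 bp
  10→15: 5 bp
  15→30: 15 bp
  30→42: 12 bp
  42→49: 7 bp
  49→50: 1 bp
  50→57: 7 bp
  57→69: 12 bp
  69→78: 9 bp
  78→92: 14 bp
  92→98: 6 bp
  98→104: 6 bp
  104→127: 23 bp
  127→133: 6 bp
  133→136: 3 bp
  136→139: 3 bp
  139→149: 10 bp
  149→159: 10 bp
  159→174: 15 bp
  174→180: 6 bp
  180→189: 9 bp
  189→195: 6 bp
  195→205: 10 bp
  205→207: 2 bp
  207→208: 1 bp
  208→214: 6 bp
  214→4 (wrap): 228-214+4 = 18 bp

[1,1,2,3,3,5,6,6,6,6,6,6,6,7,7,9,9,10,10,10,12,12,14,15,15,18,23]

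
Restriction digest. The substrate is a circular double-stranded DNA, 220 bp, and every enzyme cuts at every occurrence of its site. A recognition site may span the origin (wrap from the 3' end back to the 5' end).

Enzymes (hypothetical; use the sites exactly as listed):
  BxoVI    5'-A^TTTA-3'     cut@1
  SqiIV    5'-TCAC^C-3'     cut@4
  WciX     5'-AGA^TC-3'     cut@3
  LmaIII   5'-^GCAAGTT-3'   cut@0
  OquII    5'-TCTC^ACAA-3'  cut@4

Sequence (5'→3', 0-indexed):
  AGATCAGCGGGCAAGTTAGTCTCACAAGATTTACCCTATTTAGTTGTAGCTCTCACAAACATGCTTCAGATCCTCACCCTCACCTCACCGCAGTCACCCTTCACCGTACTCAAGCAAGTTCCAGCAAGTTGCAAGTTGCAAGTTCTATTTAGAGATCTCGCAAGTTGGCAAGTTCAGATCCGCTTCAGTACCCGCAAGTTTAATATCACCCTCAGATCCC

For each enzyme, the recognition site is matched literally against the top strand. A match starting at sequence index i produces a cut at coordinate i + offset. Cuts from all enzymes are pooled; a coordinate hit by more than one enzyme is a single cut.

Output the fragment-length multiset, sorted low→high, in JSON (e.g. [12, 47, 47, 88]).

Site scan:
  BxoVI ATTTA/1: at [28, 37, 146] ⇒ [29, 38, 147]
  SqiIV TCACC/4: at [73, 79, 84, 93, 100, 205] ⇒ [77, 83, 88, 97, 104, 209]
  WciX AGATC/3: at [0, 67, 152, 175, 213] ⇒ [3, 70, 155, 178, 216]
  LmaIII GCAAGTT/0: at [10, 113, 123, 130, 137, 159, 167, 193] ⇒ [10, 113, 123, 130, 137, 159, 167, 193]
  OquII TCTCACAA/4: at [19, 50] ⇒ [23, 54]

Pooled cuts: [3, 10, 23, 29, 38, 54, 70, 77, 83, 88, 97, 104, 113, 123, 130, 137, 147, 155, 159, 167, 178, 193, 209, 216]

Fragment lengths:
  3→10: 7 bp
  10→23: 13 bp
  23→29: 6 bp
  29→38: 9 bp
  38→54: 16 bp
  54→70: 16 bp
  70→77: 7 bp
  77→83: 6 bp
  83→88: 5 bp
  88→97: 9 bp
  97→104: 7 bp
  104→113: 9 bp
  113→123: 10 bp
  123→130: 7 bp
  130→137: 7 bp
  137→147: 10 bp
  147→155: 8 bp
  155→159: 4 bp
  159→167: 8 bp
  167→178: 11 bp
  178→193: 15 bp
  193→209: 16 bp
  209→216: 7 bp
  216→3 (wrap): 220-216+3 = 7 bp

[4,5,6,6,7,7,7,7,7,7,7,8,8,9,9,9,10,10,11,13,15,16,16,16]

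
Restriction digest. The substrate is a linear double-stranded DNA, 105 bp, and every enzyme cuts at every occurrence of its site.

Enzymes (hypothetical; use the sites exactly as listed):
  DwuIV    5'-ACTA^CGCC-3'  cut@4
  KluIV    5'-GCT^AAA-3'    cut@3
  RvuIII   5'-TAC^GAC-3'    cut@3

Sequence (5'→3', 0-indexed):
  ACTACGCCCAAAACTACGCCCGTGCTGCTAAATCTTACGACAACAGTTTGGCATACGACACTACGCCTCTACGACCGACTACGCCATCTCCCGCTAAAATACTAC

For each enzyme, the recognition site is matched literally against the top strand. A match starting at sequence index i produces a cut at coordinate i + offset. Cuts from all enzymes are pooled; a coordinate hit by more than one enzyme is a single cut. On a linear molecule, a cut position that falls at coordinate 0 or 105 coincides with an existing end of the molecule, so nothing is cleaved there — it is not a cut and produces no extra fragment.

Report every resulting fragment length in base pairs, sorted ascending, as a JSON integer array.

Per-enzyme occurrences:
  DwuIV (ACTACGCC, off=4): starts [0, 12, 59, 77] → cuts [4, 16, 63, 81]
  KluIV (GCTAAA, off=3): starts [26, 92] → cuts [29, 95]
  RvuIII (TACGAC, off=3): starts [35, 53, 69] → cuts [38, 56, 72]

Pooled cuts: [4, 16, 29, 38, 56, 63, 72, 81, 95]

Fragments:
  [0,4): 4 bp
  [4,16): 12 bp
  [16,29): 13 bp
  [29,38): 9 bp
  [38,56): 18 bp
  [56,63): 7 bp
  [63,72): 9 bp
  [72,81): 9 bp
  [81,95): 14 bp
  [95,105): 10 bp

[4,7,9,9,9,10,12,13,14,18]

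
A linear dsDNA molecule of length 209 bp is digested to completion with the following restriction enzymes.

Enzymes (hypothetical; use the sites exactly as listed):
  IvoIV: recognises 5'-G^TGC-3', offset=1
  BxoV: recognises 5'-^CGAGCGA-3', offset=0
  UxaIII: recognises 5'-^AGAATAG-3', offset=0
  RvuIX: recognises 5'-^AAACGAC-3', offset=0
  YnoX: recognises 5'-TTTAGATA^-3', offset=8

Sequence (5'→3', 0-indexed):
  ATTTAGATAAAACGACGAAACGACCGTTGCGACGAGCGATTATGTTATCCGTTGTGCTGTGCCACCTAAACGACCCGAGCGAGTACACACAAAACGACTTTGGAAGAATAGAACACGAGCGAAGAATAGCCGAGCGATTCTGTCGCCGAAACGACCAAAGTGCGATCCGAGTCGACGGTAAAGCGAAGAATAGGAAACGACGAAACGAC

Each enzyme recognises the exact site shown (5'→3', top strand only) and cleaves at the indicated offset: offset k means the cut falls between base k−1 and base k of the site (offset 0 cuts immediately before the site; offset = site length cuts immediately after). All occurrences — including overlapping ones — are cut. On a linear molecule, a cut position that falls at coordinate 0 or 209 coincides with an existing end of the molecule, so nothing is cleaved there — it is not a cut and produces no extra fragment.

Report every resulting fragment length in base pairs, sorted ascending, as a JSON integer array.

[5,7,7,8,8,8,8,8,8,9,11,12,13,15,16,18,22,26]

Site scan:
  IvoIV (GTGC, off=1): starts [53, 58, 159] → cuts [54, 59, 160]
  BxoV (CGAGCGA, off=0): starts [32, 75, 115, 130] → cuts [32, 75, 115, 130]
  UxaIII (AGAATAG, off=0): starts [104, 122, 186] → cuts [104, 122, 186]
  RvuIX (AAACGAC, off=0): starts [9, 17, 67, 91, 148, 194, 202] → cuts [9, 17, 67, 91, 148, 194, 202]
  YnoX (TTTAGATA, off=8): starts [1] → cuts [9]

All cut coordinates (distinct, sorted): [9, 17, 32, 54, 59, 67, 75, 91, 104, 115, 122, 130, 148, 160, 186, 194, 202]

Fragment lengths:
  [0,9): 9 bp
  [9,17): 8 bp
  [17,32): 15 bp
  [32,54): 22 bp
  [54,59): 5 bp
  [59,67): 8 bp
  [67,75): 8 bp
  [75,91): 16 bp
  [91,104): 13 bp
  [104,115): 11 bp
  [115,122): 7 bp
  [122,130): 8 bp
  [130,148): 18 bp
  [148,160): 12 bp
  [160,186): 26 bp
  [186,194): 8 bp
  [194,202): 8 bp
  [202,209): 7 bp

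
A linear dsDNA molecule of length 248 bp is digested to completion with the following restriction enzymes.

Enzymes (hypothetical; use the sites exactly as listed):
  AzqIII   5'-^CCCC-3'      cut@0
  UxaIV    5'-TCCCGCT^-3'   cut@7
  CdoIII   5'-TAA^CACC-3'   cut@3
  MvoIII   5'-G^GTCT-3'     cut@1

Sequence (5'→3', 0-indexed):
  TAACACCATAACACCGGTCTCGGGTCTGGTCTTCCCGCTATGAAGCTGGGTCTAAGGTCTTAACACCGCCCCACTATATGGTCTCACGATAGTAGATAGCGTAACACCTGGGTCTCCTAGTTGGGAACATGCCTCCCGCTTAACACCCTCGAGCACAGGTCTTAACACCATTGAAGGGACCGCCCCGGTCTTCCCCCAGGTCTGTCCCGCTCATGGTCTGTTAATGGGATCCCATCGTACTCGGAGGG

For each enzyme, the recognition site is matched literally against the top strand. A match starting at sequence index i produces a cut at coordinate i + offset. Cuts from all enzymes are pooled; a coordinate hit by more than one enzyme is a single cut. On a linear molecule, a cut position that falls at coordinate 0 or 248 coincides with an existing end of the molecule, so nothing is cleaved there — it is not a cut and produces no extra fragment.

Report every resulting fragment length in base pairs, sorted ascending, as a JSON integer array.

[1,3,3,4,5,5,5,5,5,6,7,7,7,7,7,8,10,11,12,12,15,17,24,29,33]

Per-enzyme occurrences:
  AzqIII (CCCC, off=0): starts [68, 182, 192, 193] → cuts [68, 182, 192, 193]
  UxaIV (TCCCGCT, off=7): starts [32, 133, 204] → cuts [39, 140, 211]
  CdoIII (TAACACC, off=3): starts [0, 8, 60, 101, 140, 162] → cuts [3, 11, 63, 104, 143, 165]
  MvoIII (GGTCT, off=1): starts [15, 22, 27, 48, 55, 79, 110, 157, 186, 198, 214] → cuts [16, 23, 28, 49, 56, 80, 111, 158, 187, 199, 215]

All cut coordinates (distinct, sorted): [3, 11, 16, 23, 28, 39, 49, 56, 63, 68, 80, 104, 111, 140, 143, 158, 165, 182, 187, 192, 193, 199, 211, 215]

Fragments:
  [0,3): 3 bp
  [3,11): 8 bp
  [11,16): 5 bp
  [16,23): 7 bp
  [23,28): 5 bp
  [28,39): 11 bp
  [39,49): 10 bp
  [49,56): 7 bp
  [56,63): 7 bp
  [63,68): 5 bp
  [68,80): 12 bp
  [80,104): 24 bp
  [104,111): 7 bp
  [111,140): 29 bp
  [140,143): 3 bp
  [143,158): 15 bp
  [158,165): 7 bp
  [165,182): 17 bp
  [182,187): 5 bp
  [187,192): 5 bp
  [192,193): 1 bp
  [193,199): 6 bp
  [199,211): 12 bp
  [211,215): 4 bp
  [215,248): 33 bp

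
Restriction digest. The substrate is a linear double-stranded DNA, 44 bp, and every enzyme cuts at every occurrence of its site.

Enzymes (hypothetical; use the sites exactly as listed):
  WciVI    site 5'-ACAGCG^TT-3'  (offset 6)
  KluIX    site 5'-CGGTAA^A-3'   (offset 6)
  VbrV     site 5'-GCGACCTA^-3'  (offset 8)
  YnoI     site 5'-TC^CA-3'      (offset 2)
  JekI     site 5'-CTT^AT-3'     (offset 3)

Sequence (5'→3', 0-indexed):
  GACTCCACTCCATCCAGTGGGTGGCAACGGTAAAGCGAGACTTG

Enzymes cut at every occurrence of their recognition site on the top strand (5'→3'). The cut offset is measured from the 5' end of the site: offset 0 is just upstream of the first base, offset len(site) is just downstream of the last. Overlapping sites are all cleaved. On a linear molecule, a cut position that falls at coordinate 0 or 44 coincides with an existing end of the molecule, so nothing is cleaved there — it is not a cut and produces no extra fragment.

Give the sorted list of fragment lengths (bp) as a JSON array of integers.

Per-enzyme occurrences:
  WciVI (ACAGCGTT, off=6): no sites
  KluIX (CGGTAAA, off=6): starts [27] → cuts [33]
  VbrV (GCGACCTA, off=8): no sites
  YnoI (TCCA, off=2): starts [3, 8, 12] → cuts [5, 10, 14]
  JekI (CTTAT, off=3): no sites

Pooled cuts: [5, 10, 14, 33]

Fragment lengths:
  [0,5): 5 bp
  [5,10): 5 bp
  [10,14): 4 bp
  [14,33): 19 bp
  [33,44): 11 bp

[4,5,5,11,19]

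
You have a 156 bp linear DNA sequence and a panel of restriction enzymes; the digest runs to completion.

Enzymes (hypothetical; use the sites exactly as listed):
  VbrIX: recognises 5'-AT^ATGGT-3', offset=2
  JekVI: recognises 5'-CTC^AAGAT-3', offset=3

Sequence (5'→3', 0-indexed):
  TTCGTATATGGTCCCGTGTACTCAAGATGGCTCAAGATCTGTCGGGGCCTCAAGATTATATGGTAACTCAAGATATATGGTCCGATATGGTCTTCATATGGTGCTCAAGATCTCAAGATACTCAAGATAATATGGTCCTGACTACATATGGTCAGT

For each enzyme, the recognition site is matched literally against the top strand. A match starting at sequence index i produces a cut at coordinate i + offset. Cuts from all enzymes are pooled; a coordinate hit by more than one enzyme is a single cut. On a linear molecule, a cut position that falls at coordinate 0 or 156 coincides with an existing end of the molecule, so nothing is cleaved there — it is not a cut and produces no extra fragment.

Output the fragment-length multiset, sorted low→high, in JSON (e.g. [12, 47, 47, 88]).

Per-enzyme occurrences:
  VbrIX (ATATGGT, off=2): starts [5, 57, 74, 84, 95, 129, 145] → cuts [7, 59, 76, 86, 97, 131, 147]
  JekVI (CTCAAGAT, off=3): starts [20, 30, 48, 66, 103, 111, 120] → cuts [23, 33, 51, 69, 106, 114, 123]

All cut coordinates (distinct, sorted): [7, 23, 33, 51, 59, 69, 76, 86, 97, 106, 114, 123, 131, 147]

Fragments:
  [0,7): 7 bp
  [7,23): 16 bp
  [23,33): 10 bp
  [33,51): 18 bp
  [51,59): 8 bp
  [59,69): 10 bp
  [69,76): 7 bp
  [76,86): 10 bp
  [86,97): 11 bp
  [97,106): 9 bp
  [106,114): 8 bp
  [114,123): 9 bp
  [123,131): 8 bp
  [131,147): 16 bp
  [147,156): 9 bp

[7,7,8,8,8,9,9,9,10,10,10,11,16,16,18]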